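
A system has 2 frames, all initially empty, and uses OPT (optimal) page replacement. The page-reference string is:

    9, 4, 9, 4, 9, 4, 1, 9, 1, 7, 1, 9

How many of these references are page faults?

5

9: fault, frames [9]
4: fault, frames [9, 4]
9: hit
4: hit
9: hit
4: hit
1: fault, evict 4, frames [9, 1]
9: hit
1: hit
7: fault, evict 9, frames [1, 7]
1: hit
9: fault, evict 7, frames [1, 9]
Page faults: 5.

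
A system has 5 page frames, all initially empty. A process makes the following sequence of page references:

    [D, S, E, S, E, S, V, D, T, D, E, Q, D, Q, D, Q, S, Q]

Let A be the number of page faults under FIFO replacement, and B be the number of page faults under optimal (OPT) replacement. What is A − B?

Under FIFO: F F F . . . F . F . . F F . . . F . → 8 faults.
Under OPT: F F F . . . F . F . . F . . . . . . → 6 faults.
A − B = 8 − 6 = 2.

2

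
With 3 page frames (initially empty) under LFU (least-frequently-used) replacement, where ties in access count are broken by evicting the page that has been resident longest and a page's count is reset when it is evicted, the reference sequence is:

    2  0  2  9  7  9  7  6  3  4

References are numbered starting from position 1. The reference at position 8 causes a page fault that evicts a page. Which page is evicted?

pos 1: 2: miss, frames {2}
pos 2: 0: miss, frames {2,0}
pos 3: 2: hit
pos 4: 9: miss, frames {2,0,9}
pos 5: 7: miss, evict 0, frames {2,9,7}
pos 6: 9: hit
pos 7: 7: hit
pos 8: 6: miss, evict 2, frames {9,7,6}
At position 8, page 2 is evicted.

2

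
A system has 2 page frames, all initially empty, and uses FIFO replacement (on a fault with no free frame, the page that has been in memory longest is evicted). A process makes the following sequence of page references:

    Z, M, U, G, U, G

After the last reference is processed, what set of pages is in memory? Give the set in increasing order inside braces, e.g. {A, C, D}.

{G, U}

Z: miss, frames (Z)
M: miss, frames (Z M)
U: miss, evict Z, frames (M U)
G: miss, evict M, frames (U G)
U: hit
G: hit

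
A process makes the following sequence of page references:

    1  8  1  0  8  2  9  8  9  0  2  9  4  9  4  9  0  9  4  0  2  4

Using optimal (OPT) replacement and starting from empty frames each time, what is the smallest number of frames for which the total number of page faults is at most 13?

f=1: 22 faults
f=2: 11 faults
f=3: 8 faults
f=4: 6 faults
f=5: 6 faults
f=6: 6 faults
Smallest f with faults ≤ 13 is 2.

2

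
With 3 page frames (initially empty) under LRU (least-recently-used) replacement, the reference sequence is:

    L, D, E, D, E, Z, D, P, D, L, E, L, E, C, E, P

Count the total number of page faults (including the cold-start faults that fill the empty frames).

L → miss, frames {L}
D → miss, frames {L,D}
E → miss, frames {L,D,E}
D → hit
E → hit
Z → miss, evict L, frames {D,E,Z}
D → hit
P → miss, evict E, frames {Z,D,P}
D → hit
L → miss, evict Z, frames {P,D,L}
E → miss, evict P, frames {D,L,E}
L → hit
E → hit
C → miss, evict D, frames {L,E,C}
E → hit
P → miss, evict L, frames {C,E,P}
Page faults: 9.

9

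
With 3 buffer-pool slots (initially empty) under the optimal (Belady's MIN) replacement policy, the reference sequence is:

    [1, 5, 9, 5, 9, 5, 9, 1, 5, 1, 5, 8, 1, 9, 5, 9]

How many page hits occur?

1: miss, frames (1)
5: miss, frames (1 5)
9: miss, frames (1 5 9)
5: hit
9: hit
5: hit
9: hit
1: hit
5: hit
1: hit
5: hit
8: miss, evict 5, frames (1 9 8)
1: hit
9: hit
5: miss, evict 8, frames (1 9 5)
9: hit
Hits: 11.

11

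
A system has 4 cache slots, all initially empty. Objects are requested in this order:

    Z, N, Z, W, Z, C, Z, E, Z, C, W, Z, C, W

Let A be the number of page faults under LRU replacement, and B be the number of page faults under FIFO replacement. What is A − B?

Under LRU: F F . F . F . F . . . . . . → 5 faults.
Under FIFO: F F . F . F . F F . . . . . → 6 faults.
A − B = 5 − 6 = -1.

-1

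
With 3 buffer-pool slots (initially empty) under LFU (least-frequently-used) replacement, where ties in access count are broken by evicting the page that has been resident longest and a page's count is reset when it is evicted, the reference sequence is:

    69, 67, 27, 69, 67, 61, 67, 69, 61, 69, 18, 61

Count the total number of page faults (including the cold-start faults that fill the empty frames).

69 -> miss, frames {69}
67 -> miss, frames {69,67}
27 -> miss, frames {69,67,27}
69 -> hit
67 -> hit
61 -> miss, evict 27, frames {69,67,61}
67 -> hit
69 -> hit
61 -> hit
69 -> hit
18 -> miss, evict 61, frames {69,67,18}
61 -> miss, evict 18, frames {69,67,61}
Page faults: 6.

6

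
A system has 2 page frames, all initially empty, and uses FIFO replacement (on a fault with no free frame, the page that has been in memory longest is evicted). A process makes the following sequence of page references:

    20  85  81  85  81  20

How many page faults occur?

4

20 → fault, frames {20}
85 → fault, frames {20,85}
81 → fault, evict 20, frames {85,81}
85 → hit
81 → hit
20 → fault, evict 85, frames {81,20}
Page faults: 4.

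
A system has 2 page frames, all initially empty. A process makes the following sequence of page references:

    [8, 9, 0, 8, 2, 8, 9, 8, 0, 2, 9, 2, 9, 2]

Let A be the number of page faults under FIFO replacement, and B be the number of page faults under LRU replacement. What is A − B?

1

Under FIFO: F F F F F . F F F F F . . . → 10 faults.
Under LRU: F F F F F . F . F F F . . . → 9 faults.
A − B = 10 − 9 = 1.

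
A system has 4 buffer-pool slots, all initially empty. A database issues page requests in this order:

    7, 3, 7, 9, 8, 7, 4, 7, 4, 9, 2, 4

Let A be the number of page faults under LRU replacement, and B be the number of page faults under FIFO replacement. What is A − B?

Under LRU: F F . F F . F . . . F . → 6 faults.
Under FIFO: F F . F F . F F . . F . → 7 faults.
A − B = 6 − 7 = -1.

-1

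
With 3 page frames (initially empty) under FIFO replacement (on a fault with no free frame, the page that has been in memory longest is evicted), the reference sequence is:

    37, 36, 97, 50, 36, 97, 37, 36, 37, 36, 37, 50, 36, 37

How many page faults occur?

6

37 -> fault, frames (37)
36 -> fault, frames (37 36)
97 -> fault, frames (37 36 97)
50 -> fault, evict 37, frames (36 97 50)
36 -> hit
97 -> hit
37 -> fault, evict 36, frames (97 50 37)
36 -> fault, evict 97, frames (50 37 36)
37 -> hit
36 -> hit
37 -> hit
50 -> hit
36 -> hit
37 -> hit
Page faults: 6.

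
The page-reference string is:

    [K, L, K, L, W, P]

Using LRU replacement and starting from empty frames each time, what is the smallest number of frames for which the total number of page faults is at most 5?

2

f=1: 6 faults
f=2: 4 faults
f=3: 4 faults
f=4: 4 faults
Smallest f with faults ≤ 5 is 2.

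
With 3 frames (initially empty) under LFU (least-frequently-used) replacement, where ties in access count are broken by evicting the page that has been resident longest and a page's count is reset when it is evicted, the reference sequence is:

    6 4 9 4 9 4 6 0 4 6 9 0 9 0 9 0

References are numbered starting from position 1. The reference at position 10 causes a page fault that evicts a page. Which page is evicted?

pos 1: 6 → fault, frames {6}
pos 2: 4 → fault, frames {6,4}
pos 3: 9 → fault, frames {6,4,9}
pos 4: 4 → hit
pos 5: 9 → hit
pos 6: 4 → hit
pos 7: 6 → hit
pos 8: 0 → fault, evict 6, frames {4,9,0}
pos 9: 4 → hit
pos 10: 6 → fault, evict 0, frames {4,9,6}
At position 10, page 0 is evicted.

0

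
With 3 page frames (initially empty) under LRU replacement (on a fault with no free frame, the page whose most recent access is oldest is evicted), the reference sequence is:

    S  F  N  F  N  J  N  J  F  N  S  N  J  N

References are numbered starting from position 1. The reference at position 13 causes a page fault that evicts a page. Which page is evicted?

pos 1: S → miss, frames (S)
pos 2: F → miss, frames (S F)
pos 3: N → miss, frames (S F N)
pos 4: F → hit
pos 5: N → hit
pos 6: J → miss, evict S, frames (F N J)
pos 7: N → hit
pos 8: J → hit
pos 9: F → hit
pos 10: N → hit
pos 11: S → miss, evict J, frames (F N S)
pos 12: N → hit
pos 13: J → miss, evict F, frames (S N J)
At position 13, page F is evicted.

F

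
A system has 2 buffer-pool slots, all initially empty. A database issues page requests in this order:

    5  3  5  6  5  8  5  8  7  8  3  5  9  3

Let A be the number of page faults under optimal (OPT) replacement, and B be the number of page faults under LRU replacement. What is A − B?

Under OPT: F F . F . F . . F . F F F . → 8 faults.
Under LRU: F F . F . F . . F . F F F F → 9 faults.
A − B = 8 − 9 = -1.

-1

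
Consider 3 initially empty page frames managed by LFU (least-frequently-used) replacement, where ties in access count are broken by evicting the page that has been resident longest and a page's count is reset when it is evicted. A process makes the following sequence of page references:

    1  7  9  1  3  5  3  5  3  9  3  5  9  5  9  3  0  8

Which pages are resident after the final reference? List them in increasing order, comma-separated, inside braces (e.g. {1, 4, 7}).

{3, 5, 8}

1 → miss, frames [1]
7 → miss, frames [1, 7]
9 → miss, frames [1, 7, 9]
1 → hit
3 → miss, evict 7, frames [1, 9, 3]
5 → miss, evict 9, frames [1, 3, 5]
3 → hit
5 → hit
3 → hit
9 → miss, evict 1, frames [3, 5, 9]
3 → hit
5 → hit
9 → hit
5 → hit
9 → hit
3 → hit
0 → miss, evict 9, frames [3, 5, 0]
8 → miss, evict 0, frames [3, 5, 8]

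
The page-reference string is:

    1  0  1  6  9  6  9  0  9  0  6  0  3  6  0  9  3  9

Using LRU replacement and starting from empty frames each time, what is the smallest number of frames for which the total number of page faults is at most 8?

3

f=1: 18 faults
f=2: 11 faults
f=3: 8 faults
f=4: 5 faults
f=5: 5 faults
Smallest f with faults ≤ 8 is 3.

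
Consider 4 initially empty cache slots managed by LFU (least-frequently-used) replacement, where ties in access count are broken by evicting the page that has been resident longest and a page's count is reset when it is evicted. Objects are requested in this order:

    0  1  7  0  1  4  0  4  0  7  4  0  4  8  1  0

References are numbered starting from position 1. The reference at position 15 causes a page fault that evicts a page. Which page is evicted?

8

pos 1: 0 → fault, frames {0}
pos 2: 1 → fault, frames {0,1}
pos 3: 7 → fault, frames {0,1,7}
pos 4: 0 → hit
pos 5: 1 → hit
pos 6: 4 → fault, frames {0,1,7,4}
pos 7: 0 → hit
pos 8: 4 → hit
pos 9: 0 → hit
pos 10: 7 → hit
pos 11: 4 → hit
pos 12: 0 → hit
pos 13: 4 → hit
pos 14: 8 → fault, evict 1, frames {0,7,4,8}
pos 15: 1 → fault, evict 8, frames {0,7,4,1}
At position 15, page 8 is evicted.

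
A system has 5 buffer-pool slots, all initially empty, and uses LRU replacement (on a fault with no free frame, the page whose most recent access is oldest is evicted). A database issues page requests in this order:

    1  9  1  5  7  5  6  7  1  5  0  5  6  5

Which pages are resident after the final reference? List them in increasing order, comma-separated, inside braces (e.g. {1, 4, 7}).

1 -> fault, frames [1]
9 -> fault, frames [1, 9]
1 -> hit
5 -> fault, frames [9, 1, 5]
7 -> fault, frames [9, 1, 5, 7]
5 -> hit
6 -> fault, frames [9, 1, 7, 5, 6]
7 -> hit
1 -> hit
5 -> hit
0 -> fault, evict 9, frames [6, 7, 1, 5, 0]
5 -> hit
6 -> hit
5 -> hit

{0, 1, 5, 6, 7}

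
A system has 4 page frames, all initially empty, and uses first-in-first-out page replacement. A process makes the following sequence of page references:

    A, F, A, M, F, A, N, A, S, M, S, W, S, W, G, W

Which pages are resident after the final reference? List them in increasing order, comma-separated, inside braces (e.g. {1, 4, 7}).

A: miss, frames [A]
F: miss, frames [A, F]
A: hit
M: miss, frames [A, F, M]
F: hit
A: hit
N: miss, frames [A, F, M, N]
A: hit
S: miss, evict A, frames [F, M, N, S]
M: hit
S: hit
W: miss, evict F, frames [M, N, S, W]
S: hit
W: hit
G: miss, evict M, frames [N, S, W, G]
W: hit

{G, N, S, W}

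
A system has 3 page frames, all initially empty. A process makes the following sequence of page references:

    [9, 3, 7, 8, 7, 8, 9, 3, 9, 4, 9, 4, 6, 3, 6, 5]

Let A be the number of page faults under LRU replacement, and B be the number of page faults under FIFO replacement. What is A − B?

1

Under LRU: F F F F . . F F . F . . F F . F → 10 faults.
Under FIFO: F F F F . . F F . F . . F . . F → 9 faults.
A − B = 10 − 9 = 1.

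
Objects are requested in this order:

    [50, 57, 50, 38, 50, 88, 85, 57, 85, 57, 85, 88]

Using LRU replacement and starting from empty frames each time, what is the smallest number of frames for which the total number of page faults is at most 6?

3

f=1: 12 faults
f=2: 7 faults
f=3: 6 faults
f=4: 6 faults
f=5: 5 faults
Smallest f with faults ≤ 6 is 3.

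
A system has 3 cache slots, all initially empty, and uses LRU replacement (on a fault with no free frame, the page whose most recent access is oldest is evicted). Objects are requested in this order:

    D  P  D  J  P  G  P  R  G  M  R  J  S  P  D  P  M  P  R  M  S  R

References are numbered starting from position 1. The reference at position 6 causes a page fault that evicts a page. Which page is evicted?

D

pos 1: D → miss, frames [D]
pos 2: P → miss, frames [D, P]
pos 3: D → hit
pos 4: J → miss, frames [P, D, J]
pos 5: P → hit
pos 6: G → miss, evict D, frames [J, P, G]
At position 6, page D is evicted.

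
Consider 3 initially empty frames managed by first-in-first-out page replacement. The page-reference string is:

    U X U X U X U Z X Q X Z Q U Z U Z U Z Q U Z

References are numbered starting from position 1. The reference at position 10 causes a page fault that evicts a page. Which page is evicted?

pos 1: U: miss, frames [U]
pos 2: X: miss, frames [U, X]
pos 3: U: hit
pos 4: X: hit
pos 5: U: hit
pos 6: X: hit
pos 7: U: hit
pos 8: Z: miss, frames [U, X, Z]
pos 9: X: hit
pos 10: Q: miss, evict U, frames [X, Z, Q]
At position 10, page U is evicted.

U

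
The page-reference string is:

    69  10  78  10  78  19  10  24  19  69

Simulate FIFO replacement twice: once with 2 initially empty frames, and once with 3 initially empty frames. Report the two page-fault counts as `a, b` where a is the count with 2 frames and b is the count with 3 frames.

2 frames: F F F . . F F F F F → 8 faults.
3 frames: F F F . . F . F . F → 6 faults.
6 < 8: adding a frame reduced faults, as is typical.

8, 6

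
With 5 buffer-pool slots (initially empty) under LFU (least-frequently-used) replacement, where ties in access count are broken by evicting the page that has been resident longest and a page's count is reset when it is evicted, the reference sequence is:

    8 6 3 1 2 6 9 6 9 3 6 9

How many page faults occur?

6

8 -> fault, frames (8)
6 -> fault, frames (8 6)
3 -> fault, frames (8 6 3)
1 -> fault, frames (8 6 3 1)
2 -> fault, frames (8 6 3 1 2)
6 -> hit
9 -> fault, evict 8, frames (6 3 1 2 9)
6 -> hit
9 -> hit
3 -> hit
6 -> hit
9 -> hit
Page faults: 6.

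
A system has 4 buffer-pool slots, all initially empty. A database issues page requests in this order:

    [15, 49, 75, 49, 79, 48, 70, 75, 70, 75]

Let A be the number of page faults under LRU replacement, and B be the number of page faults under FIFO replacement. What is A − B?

1

Under LRU: F F F . F F F F . . → 7 faults.
Under FIFO: F F F . F F F . . . → 6 faults.
A − B = 7 − 6 = 1.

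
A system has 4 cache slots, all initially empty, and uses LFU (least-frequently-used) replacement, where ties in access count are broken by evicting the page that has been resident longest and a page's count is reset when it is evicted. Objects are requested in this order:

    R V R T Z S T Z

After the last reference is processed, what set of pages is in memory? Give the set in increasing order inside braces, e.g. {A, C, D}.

{R, S, T, Z}

R → miss, frames (R)
V → miss, frames (R V)
R → hit
T → miss, frames (R V T)
Z → miss, frames (R V T Z)
S → miss, evict V, frames (R T Z S)
T → hit
Z → hit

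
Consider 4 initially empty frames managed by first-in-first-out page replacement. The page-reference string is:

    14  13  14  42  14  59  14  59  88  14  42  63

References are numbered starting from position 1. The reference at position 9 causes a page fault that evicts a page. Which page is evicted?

pos 1: 14 -> fault, frames [14]
pos 2: 13 -> fault, frames [14, 13]
pos 3: 14 -> hit
pos 4: 42 -> fault, frames [14, 13, 42]
pos 5: 14 -> hit
pos 6: 59 -> fault, frames [14, 13, 42, 59]
pos 7: 14 -> hit
pos 8: 59 -> hit
pos 9: 88 -> fault, evict 14, frames [13, 42, 59, 88]
At position 9, page 14 is evicted.

14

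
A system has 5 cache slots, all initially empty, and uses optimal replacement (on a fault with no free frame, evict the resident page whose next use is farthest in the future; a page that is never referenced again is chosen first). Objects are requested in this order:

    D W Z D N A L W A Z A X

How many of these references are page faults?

D → miss, frames [D]
W → miss, frames [D, W]
Z → miss, frames [D, W, Z]
D → hit
N → miss, frames [D, W, Z, N]
A → miss, frames [D, W, Z, N, A]
L → miss, evict N, frames [D, W, Z, A, L]
W → hit
A → hit
Z → hit
A → hit
X → miss, evict L, frames [D, W, Z, A, X]
Page faults: 7.

7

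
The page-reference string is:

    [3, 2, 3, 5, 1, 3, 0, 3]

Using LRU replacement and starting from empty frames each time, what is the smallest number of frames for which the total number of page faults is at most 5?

3

f=1: 8 faults
f=2: 6 faults
f=3: 5 faults
f=4: 5 faults
f=5: 5 faults
Smallest f with faults ≤ 5 is 3.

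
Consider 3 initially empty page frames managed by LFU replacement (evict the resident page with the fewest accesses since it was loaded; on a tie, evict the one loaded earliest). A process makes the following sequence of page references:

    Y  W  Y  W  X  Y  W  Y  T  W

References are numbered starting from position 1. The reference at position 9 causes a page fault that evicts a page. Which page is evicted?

pos 1: Y → miss, frames [Y]
pos 2: W → miss, frames [Y, W]
pos 3: Y → hit
pos 4: W → hit
pos 5: X → miss, frames [Y, W, X]
pos 6: Y → hit
pos 7: W → hit
pos 8: Y → hit
pos 9: T → miss, evict X, frames [Y, W, T]
At position 9, page X is evicted.

X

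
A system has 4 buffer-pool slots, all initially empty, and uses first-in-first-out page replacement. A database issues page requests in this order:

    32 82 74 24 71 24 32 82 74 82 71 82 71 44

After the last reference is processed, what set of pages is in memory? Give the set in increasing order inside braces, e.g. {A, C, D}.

32: miss, frames [32]
82: miss, frames [32, 82]
74: miss, frames [32, 82, 74]
24: miss, frames [32, 82, 74, 24]
71: miss, evict 32, frames [82, 74, 24, 71]
24: hit
32: miss, evict 82, frames [74, 24, 71, 32]
82: miss, evict 74, frames [24, 71, 32, 82]
74: miss, evict 24, frames [71, 32, 82, 74]
82: hit
71: hit
82: hit
71: hit
44: miss, evict 71, frames [32, 82, 74, 44]

{32, 44, 74, 82}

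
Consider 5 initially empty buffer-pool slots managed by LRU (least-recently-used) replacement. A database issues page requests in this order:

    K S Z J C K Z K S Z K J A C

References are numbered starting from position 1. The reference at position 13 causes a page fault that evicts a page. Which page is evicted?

C

pos 1: K: fault, frames {K}
pos 2: S: fault, frames {K,S}
pos 3: Z: fault, frames {K,S,Z}
pos 4: J: fault, frames {K,S,Z,J}
pos 5: C: fault, frames {K,S,Z,J,C}
pos 6: K: hit
pos 7: Z: hit
pos 8: K: hit
pos 9: S: hit
pos 10: Z: hit
pos 11: K: hit
pos 12: J: hit
pos 13: A: fault, evict C, frames {S,Z,K,J,A}
At position 13, page C is evicted.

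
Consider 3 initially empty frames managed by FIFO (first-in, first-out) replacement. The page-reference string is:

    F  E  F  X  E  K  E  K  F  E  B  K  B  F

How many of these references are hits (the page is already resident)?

5

F -> fault, frames (F)
E -> fault, frames (F E)
F -> hit
X -> fault, frames (F E X)
E -> hit
K -> fault, evict F, frames (E X K)
E -> hit
K -> hit
F -> fault, evict E, frames (X K F)
E -> fault, evict X, frames (K F E)
B -> fault, evict K, frames (F E B)
K -> fault, evict F, frames (E B K)
B -> hit
F -> fault, evict E, frames (B K F)
Hits: 5.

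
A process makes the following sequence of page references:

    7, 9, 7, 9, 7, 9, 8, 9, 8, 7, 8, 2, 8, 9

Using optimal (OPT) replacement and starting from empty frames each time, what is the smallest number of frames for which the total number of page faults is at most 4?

3

f=1: 14 faults
f=2: 6 faults
f=3: 4 faults
f=4: 4 faults
Smallest f with faults ≤ 4 is 3.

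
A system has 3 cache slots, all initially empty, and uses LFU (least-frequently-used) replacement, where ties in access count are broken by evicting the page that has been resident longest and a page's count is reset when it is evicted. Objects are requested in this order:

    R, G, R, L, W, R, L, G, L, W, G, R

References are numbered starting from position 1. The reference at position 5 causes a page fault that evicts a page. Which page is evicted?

G

pos 1: R → miss, frames [R]
pos 2: G → miss, frames [R, G]
pos 3: R → hit
pos 4: L → miss, frames [R, G, L]
pos 5: W → miss, evict G, frames [R, L, W]
At position 5, page G is evicted.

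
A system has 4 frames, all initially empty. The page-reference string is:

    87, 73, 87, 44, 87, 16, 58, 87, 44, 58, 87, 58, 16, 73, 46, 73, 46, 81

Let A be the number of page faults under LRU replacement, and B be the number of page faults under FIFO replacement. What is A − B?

Under LRU: F F . F . F F . . . . . . F F . . F → 8 faults.
Under FIFO: F F . F . F F F . . . . . F F . . F → 9 faults.
A − B = 8 − 9 = -1.

-1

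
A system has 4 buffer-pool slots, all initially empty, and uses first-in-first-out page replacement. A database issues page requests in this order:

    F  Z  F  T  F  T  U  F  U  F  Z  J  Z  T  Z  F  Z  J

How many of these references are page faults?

7

F → miss, frames {F}
Z → miss, frames {F,Z}
F → hit
T → miss, frames {F,Z,T}
F → hit
T → hit
U → miss, frames {F,Z,T,U}
F → hit
U → hit
F → hit
Z → hit
J → miss, evict F, frames {Z,T,U,J}
Z → hit
T → hit
Z → hit
F → miss, evict Z, frames {T,U,J,F}
Z → miss, evict T, frames {U,J,F,Z}
J → hit
Page faults: 7.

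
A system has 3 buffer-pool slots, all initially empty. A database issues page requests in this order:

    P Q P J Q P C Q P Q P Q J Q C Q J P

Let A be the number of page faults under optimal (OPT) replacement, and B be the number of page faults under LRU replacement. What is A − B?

Under OPT: F F . F . . F . . . . . F . . . . F → 6 faults.
Under LRU: F F . F . . F . . . . . F . F . . F → 7 faults.
A − B = 6 − 7 = -1.

-1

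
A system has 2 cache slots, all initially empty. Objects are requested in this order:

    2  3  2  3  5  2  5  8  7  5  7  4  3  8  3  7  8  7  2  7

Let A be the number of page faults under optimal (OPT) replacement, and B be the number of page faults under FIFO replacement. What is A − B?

-2

Under OPT: F F . . F . . F F . . F F F . F . . F . → 10 faults.
Under FIFO: F F . . F F . F F F . F F F . F . . F . → 12 faults.
A − B = 10 − 12 = -2.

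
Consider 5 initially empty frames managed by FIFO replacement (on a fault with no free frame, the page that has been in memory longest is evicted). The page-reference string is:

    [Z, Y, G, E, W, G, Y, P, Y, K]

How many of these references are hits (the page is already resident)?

3

Z -> miss, frames [Z]
Y -> miss, frames [Z, Y]
G -> miss, frames [Z, Y, G]
E -> miss, frames [Z, Y, G, E]
W -> miss, frames [Z, Y, G, E, W]
G -> hit
Y -> hit
P -> miss, evict Z, frames [Y, G, E, W, P]
Y -> hit
K -> miss, evict Y, frames [G, E, W, P, K]
Hits: 3.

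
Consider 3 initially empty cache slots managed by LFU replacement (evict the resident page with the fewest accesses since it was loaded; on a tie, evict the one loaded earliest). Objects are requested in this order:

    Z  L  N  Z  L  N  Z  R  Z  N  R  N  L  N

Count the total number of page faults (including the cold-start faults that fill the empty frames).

5

Z: fault, frames (Z)
L: fault, frames (Z L)
N: fault, frames (Z L N)
Z: hit
L: hit
N: hit
Z: hit
R: fault, evict L, frames (Z N R)
Z: hit
N: hit
R: hit
N: hit
L: fault, evict R, frames (Z N L)
N: hit
Page faults: 5.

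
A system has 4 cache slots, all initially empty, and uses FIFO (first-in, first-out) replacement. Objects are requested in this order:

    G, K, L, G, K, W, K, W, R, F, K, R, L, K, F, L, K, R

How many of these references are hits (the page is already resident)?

G: fault, frames [G]
K: fault, frames [G, K]
L: fault, frames [G, K, L]
G: hit
K: hit
W: fault, frames [G, K, L, W]
K: hit
W: hit
R: fault, evict G, frames [K, L, W, R]
F: fault, evict K, frames [L, W, R, F]
K: fault, evict L, frames [W, R, F, K]
R: hit
L: fault, evict W, frames [R, F, K, L]
K: hit
F: hit
L: hit
K: hit
R: hit
Hits: 10.

10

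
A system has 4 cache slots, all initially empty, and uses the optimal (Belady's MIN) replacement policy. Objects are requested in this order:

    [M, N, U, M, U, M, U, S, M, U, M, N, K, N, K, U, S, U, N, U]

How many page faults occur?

M: miss, frames (M)
N: miss, frames (M N)
U: miss, frames (M N U)
M: hit
U: hit
M: hit
U: hit
S: miss, frames (M N U S)
M: hit
U: hit
M: hit
N: hit
K: miss, evict M, frames (N U S K)
N: hit
K: hit
U: hit
S: hit
U: hit
N: hit
U: hit
Page faults: 5.

5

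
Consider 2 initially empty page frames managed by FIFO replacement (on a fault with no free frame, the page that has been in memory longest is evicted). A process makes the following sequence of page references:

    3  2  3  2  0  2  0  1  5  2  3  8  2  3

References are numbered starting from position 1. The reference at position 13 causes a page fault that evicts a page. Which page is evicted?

pos 1: 3: miss, frames {3}
pos 2: 2: miss, frames {3,2}
pos 3: 3: hit
pos 4: 2: hit
pos 5: 0: miss, evict 3, frames {2,0}
pos 6: 2: hit
pos 7: 0: hit
pos 8: 1: miss, evict 2, frames {0,1}
pos 9: 5: miss, evict 0, frames {1,5}
pos 10: 2: miss, evict 1, frames {5,2}
pos 11: 3: miss, evict 5, frames {2,3}
pos 12: 8: miss, evict 2, frames {3,8}
pos 13: 2: miss, evict 3, frames {8,2}
At position 13, page 3 is evicted.

3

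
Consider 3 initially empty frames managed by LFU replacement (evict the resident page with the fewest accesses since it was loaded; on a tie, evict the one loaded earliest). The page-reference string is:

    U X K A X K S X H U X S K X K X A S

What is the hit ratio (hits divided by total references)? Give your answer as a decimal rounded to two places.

U -> fault, frames (U)
X -> fault, frames (U X)
K -> fault, frames (U X K)
A -> fault, evict U, frames (X K A)
X -> hit
K -> hit
S -> fault, evict A, frames (X K S)
X -> hit
H -> fault, evict S, frames (X K H)
U -> fault, evict H, frames (X K U)
X -> hit
S -> fault, evict U, frames (X K S)
K -> hit
X -> hit
K -> hit
X -> hit
A -> fault, evict S, frames (X K A)
S -> fault, evict A, frames (X K S)
Hits: 8 of 18 references → 8/18 = 0.4444.

0.44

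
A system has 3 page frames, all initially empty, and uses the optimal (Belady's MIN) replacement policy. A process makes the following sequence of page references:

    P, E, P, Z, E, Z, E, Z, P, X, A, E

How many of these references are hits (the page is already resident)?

7

P → miss, frames (P)
E → miss, frames (P E)
P → hit
Z → miss, frames (P E Z)
E → hit
Z → hit
E → hit
Z → hit
P → hit
X → miss, evict Z, frames (P E X)
A → miss, evict X, frames (P E A)
E → hit
Hits: 7.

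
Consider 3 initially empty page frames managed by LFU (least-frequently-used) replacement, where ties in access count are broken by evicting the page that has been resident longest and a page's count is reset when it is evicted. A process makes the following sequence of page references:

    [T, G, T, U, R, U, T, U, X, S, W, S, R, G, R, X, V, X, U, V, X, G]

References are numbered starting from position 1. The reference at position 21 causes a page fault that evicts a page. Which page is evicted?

pos 1: T -> miss, frames (T)
pos 2: G -> miss, frames (T G)
pos 3: T -> hit
pos 4: U -> miss, frames (T G U)
pos 5: R -> miss, evict G, frames (T U R)
pos 6: U -> hit
pos 7: T -> hit
pos 8: U -> hit
pos 9: X -> miss, evict R, frames (T U X)
pos 10: S -> miss, evict X, frames (T U S)
pos 11: W -> miss, evict S, frames (T U W)
pos 12: S -> miss, evict W, frames (T U S)
pos 13: R -> miss, evict S, frames (T U R)
pos 14: G -> miss, evict R, frames (T U G)
pos 15: R -> miss, evict G, frames (T U R)
pos 16: X -> miss, evict R, frames (T U X)
pos 17: V -> miss, evict X, frames (T U V)
pos 18: X -> miss, evict V, frames (T U X)
pos 19: U -> hit
pos 20: V -> miss, evict X, frames (T U V)
pos 21: X -> miss, evict V, frames (T U X)
At position 21, page V is evicted.

V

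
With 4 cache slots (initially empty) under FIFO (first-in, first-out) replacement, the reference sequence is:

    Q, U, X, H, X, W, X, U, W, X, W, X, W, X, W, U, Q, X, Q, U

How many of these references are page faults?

Q → miss, frames (Q)
U → miss, frames (Q U)
X → miss, frames (Q U X)
H → miss, frames (Q U X H)
X → hit
W → miss, evict Q, frames (U X H W)
X → hit
U → hit
W → hit
X → hit
W → hit
X → hit
W → hit
X → hit
W → hit
U → hit
Q → miss, evict U, frames (X H W Q)
X → hit
Q → hit
U → miss, evict X, frames (H W Q U)
Page faults: 7.

7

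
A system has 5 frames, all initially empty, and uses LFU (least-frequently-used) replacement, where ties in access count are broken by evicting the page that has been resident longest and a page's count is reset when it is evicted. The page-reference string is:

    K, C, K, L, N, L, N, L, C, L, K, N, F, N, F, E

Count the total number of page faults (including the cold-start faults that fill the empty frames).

6

K: fault, frames [K]
C: fault, frames [K, C]
K: hit
L: fault, frames [K, C, L]
N: fault, frames [K, C, L, N]
L: hit
N: hit
L: hit
C: hit
L: hit
K: hit
N: hit
F: fault, frames [K, C, L, N, F]
N: hit
F: hit
E: fault, evict C, frames [K, L, N, F, E]
Page faults: 6.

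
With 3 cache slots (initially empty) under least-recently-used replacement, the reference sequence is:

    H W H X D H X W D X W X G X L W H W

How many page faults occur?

10

H → fault, frames [H]
W → fault, frames [H, W]
H → hit
X → fault, frames [W, H, X]
D → fault, evict W, frames [H, X, D]
H → hit
X → hit
W → fault, evict D, frames [H, X, W]
D → fault, evict H, frames [X, W, D]
X → hit
W → hit
X → hit
G → fault, evict D, frames [W, X, G]
X → hit
L → fault, evict W, frames [G, X, L]
W → fault, evict G, frames [X, L, W]
H → fault, evict X, frames [L, W, H]
W → hit
Page faults: 10.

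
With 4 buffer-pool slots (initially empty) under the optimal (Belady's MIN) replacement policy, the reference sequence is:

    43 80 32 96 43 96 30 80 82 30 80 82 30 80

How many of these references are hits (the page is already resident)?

8

43 → fault, frames [43]
80 → fault, frames [43, 80]
32 → fault, frames [43, 80, 32]
96 → fault, frames [43, 80, 32, 96]
43 → hit
96 → hit
30 → fault, evict 96, frames [43, 80, 32, 30]
80 → hit
82 → fault, evict 32, frames [43, 80, 30, 82]
30 → hit
80 → hit
82 → hit
30 → hit
80 → hit
Hits: 8.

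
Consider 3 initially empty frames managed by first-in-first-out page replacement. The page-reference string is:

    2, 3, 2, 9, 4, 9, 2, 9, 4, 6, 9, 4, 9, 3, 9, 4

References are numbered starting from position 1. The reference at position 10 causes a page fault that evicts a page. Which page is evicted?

9

pos 1: 2: fault, frames [2]
pos 2: 3: fault, frames [2, 3]
pos 3: 2: hit
pos 4: 9: fault, frames [2, 3, 9]
pos 5: 4: fault, evict 2, frames [3, 9, 4]
pos 6: 9: hit
pos 7: 2: fault, evict 3, frames [9, 4, 2]
pos 8: 9: hit
pos 9: 4: hit
pos 10: 6: fault, evict 9, frames [4, 2, 6]
At position 10, page 9 is evicted.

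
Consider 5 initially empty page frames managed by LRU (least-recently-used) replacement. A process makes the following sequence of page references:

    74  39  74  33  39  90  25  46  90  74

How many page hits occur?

74: fault, frames (74)
39: fault, frames (74 39)
74: hit
33: fault, frames (39 74 33)
39: hit
90: fault, frames (74 33 39 90)
25: fault, frames (74 33 39 90 25)
46: fault, evict 74, frames (33 39 90 25 46)
90: hit
74: fault, evict 33, frames (39 25 46 90 74)
Hits: 3.

3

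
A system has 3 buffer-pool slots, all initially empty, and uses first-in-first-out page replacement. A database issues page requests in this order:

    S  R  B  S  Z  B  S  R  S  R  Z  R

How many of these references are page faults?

6

S: miss, frames {S}
R: miss, frames {S,R}
B: miss, frames {S,R,B}
S: hit
Z: miss, evict S, frames {R,B,Z}
B: hit
S: miss, evict R, frames {B,Z,S}
R: miss, evict B, frames {Z,S,R}
S: hit
R: hit
Z: hit
R: hit
Page faults: 6.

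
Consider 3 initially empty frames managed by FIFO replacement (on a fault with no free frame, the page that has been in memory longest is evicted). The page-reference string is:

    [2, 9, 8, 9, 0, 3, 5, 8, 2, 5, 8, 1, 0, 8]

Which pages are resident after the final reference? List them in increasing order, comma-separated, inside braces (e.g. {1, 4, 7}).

2 → miss, frames {2}
9 → miss, frames {2,9}
8 → miss, frames {2,9,8}
9 → hit
0 → miss, evict 2, frames {9,8,0}
3 → miss, evict 9, frames {8,0,3}
5 → miss, evict 8, frames {0,3,5}
8 → miss, evict 0, frames {3,5,8}
2 → miss, evict 3, frames {5,8,2}
5 → hit
8 → hit
1 → miss, evict 5, frames {8,2,1}
0 → miss, evict 8, frames {2,1,0}
8 → miss, evict 2, frames {1,0,8}

{0, 1, 8}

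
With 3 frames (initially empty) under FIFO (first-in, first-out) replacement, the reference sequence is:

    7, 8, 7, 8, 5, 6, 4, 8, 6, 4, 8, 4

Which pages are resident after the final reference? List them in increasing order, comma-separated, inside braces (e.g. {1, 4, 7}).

{4, 6, 8}

7 → fault, frames (7)
8 → fault, frames (7 8)
7 → hit
8 → hit
5 → fault, frames (7 8 5)
6 → fault, evict 7, frames (8 5 6)
4 → fault, evict 8, frames (5 6 4)
8 → fault, evict 5, frames (6 4 8)
6 → hit
4 → hit
8 → hit
4 → hit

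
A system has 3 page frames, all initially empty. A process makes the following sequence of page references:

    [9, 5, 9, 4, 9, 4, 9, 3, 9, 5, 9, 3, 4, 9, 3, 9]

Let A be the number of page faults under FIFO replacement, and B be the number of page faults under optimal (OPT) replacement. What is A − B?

4

Under FIFO: F F . F . . . F F F . . F . F F → 9 faults.
Under OPT: F F . F . . . F . . . . F . . . → 5 faults.
A − B = 9 − 5 = 4.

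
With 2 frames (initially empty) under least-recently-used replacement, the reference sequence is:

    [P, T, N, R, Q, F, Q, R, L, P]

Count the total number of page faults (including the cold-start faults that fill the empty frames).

P: fault, frames (P)
T: fault, frames (P T)
N: fault, evict P, frames (T N)
R: fault, evict T, frames (N R)
Q: fault, evict N, frames (R Q)
F: fault, evict R, frames (Q F)
Q: hit
R: fault, evict F, frames (Q R)
L: fault, evict Q, frames (R L)
P: fault, evict R, frames (L P)
Page faults: 9.

9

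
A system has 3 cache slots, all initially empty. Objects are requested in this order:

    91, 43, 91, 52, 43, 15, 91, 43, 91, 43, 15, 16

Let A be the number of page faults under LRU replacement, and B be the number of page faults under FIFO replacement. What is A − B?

-1

Under LRU: F F . F . F F . . . . F → 6 faults.
Under FIFO: F F . F . F F F . . . F → 7 faults.
A − B = 6 − 7 = -1.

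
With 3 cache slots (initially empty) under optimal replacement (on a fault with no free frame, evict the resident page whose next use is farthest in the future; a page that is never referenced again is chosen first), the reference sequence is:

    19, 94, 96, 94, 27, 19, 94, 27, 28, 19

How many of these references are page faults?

5

19 → miss, frames {19}
94 → miss, frames {19,94}
96 → miss, frames {19,94,96}
94 → hit
27 → miss, evict 96, frames {19,94,27}
19 → hit
94 → hit
27 → hit
28 → miss, evict 27, frames {19,94,28}
19 → hit
Page faults: 5.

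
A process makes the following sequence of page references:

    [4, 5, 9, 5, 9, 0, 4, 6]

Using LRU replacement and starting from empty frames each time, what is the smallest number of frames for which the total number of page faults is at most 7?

2

f=1: 8 faults
f=2: 6 faults
f=3: 6 faults
f=4: 5 faults
f=5: 5 faults
Smallest f with faults ≤ 7 is 2.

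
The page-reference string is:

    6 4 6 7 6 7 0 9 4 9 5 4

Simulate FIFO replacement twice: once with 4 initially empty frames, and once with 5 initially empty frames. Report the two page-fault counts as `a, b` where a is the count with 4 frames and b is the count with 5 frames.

4 frames: F F . F . . F F . . F F → 7 faults.
5 frames: F F . F . . F F . . F . → 6 faults.
6 < 7: adding a frame reduced faults, as is typical.

7, 6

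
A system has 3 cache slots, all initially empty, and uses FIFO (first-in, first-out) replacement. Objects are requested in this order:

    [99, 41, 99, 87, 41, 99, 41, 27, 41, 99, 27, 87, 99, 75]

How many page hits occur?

8

99 -> fault, frames {99}
41 -> fault, frames {99,41}
99 -> hit
87 -> fault, frames {99,41,87}
41 -> hit
99 -> hit
41 -> hit
27 -> fault, evict 99, frames {41,87,27}
41 -> hit
99 -> fault, evict 41, frames {87,27,99}
27 -> hit
87 -> hit
99 -> hit
75 -> fault, evict 87, frames {27,99,75}
Hits: 8.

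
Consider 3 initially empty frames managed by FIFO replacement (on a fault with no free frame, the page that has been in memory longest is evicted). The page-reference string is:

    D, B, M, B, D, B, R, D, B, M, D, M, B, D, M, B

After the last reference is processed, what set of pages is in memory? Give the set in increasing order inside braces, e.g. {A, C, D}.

D -> miss, frames [D]
B -> miss, frames [D, B]
M -> miss, frames [D, B, M]
B -> hit
D -> hit
B -> hit
R -> miss, evict D, frames [B, M, R]
D -> miss, evict B, frames [M, R, D]
B -> miss, evict M, frames [R, D, B]
M -> miss, evict R, frames [D, B, M]
D -> hit
M -> hit
B -> hit
D -> hit
M -> hit
B -> hit

{B, D, M}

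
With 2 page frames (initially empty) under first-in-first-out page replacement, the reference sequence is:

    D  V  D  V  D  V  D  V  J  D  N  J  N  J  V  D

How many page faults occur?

8

D -> miss, frames [D]
V -> miss, frames [D, V]
D -> hit
V -> hit
D -> hit
V -> hit
D -> hit
V -> hit
J -> miss, evict D, frames [V, J]
D -> miss, evict V, frames [J, D]
N -> miss, evict J, frames [D, N]
J -> miss, evict D, frames [N, J]
N -> hit
J -> hit
V -> miss, evict N, frames [J, V]
D -> miss, evict J, frames [V, D]
Page faults: 8.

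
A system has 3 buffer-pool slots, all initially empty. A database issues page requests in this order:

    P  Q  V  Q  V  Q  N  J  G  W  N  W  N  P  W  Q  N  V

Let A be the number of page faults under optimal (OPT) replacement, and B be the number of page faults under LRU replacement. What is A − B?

Under OPT: F F F . . . F F F F . . . . . F . F → 9 faults.
Under LRU: F F F . . . F F F F F . . F . F F F → 12 faults.
A − B = 9 − 12 = -3.

-3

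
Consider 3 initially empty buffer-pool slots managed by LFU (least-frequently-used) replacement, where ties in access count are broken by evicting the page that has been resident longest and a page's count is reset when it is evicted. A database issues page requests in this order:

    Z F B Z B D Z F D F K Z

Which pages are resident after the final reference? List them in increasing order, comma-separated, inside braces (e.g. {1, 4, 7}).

Z → miss, frames (Z)
F → miss, frames (Z F)
B → miss, frames (Z F B)
Z → hit
B → hit
D → miss, evict F, frames (Z B D)
Z → hit
F → miss, evict D, frames (Z B F)
D → miss, evict F, frames (Z B D)
F → miss, evict D, frames (Z B F)
K → miss, evict F, frames (Z B K)
Z → hit

{B, K, Z}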